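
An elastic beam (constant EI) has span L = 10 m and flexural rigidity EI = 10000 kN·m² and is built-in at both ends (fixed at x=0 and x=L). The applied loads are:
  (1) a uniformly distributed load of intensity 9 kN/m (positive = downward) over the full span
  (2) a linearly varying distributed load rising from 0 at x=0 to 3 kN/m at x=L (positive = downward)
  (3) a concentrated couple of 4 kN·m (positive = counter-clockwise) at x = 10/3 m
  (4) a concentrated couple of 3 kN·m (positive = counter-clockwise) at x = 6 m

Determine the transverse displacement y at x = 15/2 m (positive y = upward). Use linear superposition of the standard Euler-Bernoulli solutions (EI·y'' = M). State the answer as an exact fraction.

y(15/2) = -28243/1843200 m

Load 1 — uniform load w=9 kN/m over full span:
  y_1 = -wx²(L-x)²/(24EI) = -9·(15/2)²·(10-(15/2))²/(24·10000) = -27/2048 m
Load 2 — triangular load w₀=3 kN/m (0→w₀ over full span):
  y_2 = -w₀x²(L-x)²(x+2L)/(120LEI) = -3·(15/2)²·(10-(15/2))²·((15/2)+2·10)/(120·10·10000) = -99/40960 m
Load 3 — applied couple M₀=4 kN·m at a=10/3 m (b=L-a=20/3):
  y_3 = (R_Ax³/6 - M_Ax²/2 - M₀(x-a)²/2)/EI  [x>a] with R_A=8/15, M_A=0 = ((8/15)·(15/2)³/6 - 0·(15/2)²/2 - 4·((15/2)-(10/3))²/2)/10000 = 1/3600 m
Load 4 — applied couple M₀=3 kN·m at a=6 m (b=L-a=4):
  y_4 = (R_Ax³/6 - M_Ax²/2 - M₀(x-a)²/2)/EI  [x>a] with R_A=54/125, M_A=24/25 = ((54/125)·(15/2)³/6 - (24/25)·(15/2)²/2 - 3·((15/2)-6)²/2)/10000 = 0 m
Superposition: y = Σ y_i = -28243/1843200 m ≈ -0.015323 m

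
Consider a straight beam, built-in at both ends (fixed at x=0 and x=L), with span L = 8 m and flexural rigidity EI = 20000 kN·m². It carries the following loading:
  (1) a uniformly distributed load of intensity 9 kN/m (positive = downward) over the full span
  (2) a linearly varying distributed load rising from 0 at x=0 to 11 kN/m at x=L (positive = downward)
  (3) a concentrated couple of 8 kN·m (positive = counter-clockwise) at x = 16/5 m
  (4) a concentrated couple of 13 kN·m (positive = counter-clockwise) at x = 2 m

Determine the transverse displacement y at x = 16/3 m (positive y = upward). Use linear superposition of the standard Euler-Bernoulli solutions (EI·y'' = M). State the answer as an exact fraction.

y(16/3) = -1021313/182250000 m

Load 1 — uniform load w=9 kN/m over full span:
  y_1 = -wx²(L-x)²/(24EI) = -9·(16/3)²·(8-(16/3))²/(24·20000) = -64/16875 m
Load 2 — triangular load w₀=11 kN/m (0→w₀ over full span):
  y_2 = -w₀x²(L-x)²(x+2L)/(120LEI) = -11·(16/3)²·(8-(16/3))²·((16/3)+2·8)/(120·8·20000) = -5632/2278125 m
Load 3 — applied couple M₀=8 kN·m at a=16/5 m (b=L-a=24/5):
  y_3 = (R_Ax³/6 - M_Ax²/2 - M₀(x-a)²/2)/EI  [x>a] with R_A=36/25, M_A=24/25 = ((36/25)·(16/3)³/6 - (24/25)·(16/3)²/2 - 8·((16/3)-(16/5))²/2)/20000 = 32/140625 m
Load 4 — applied couple M₀=13 kN·m at a=2 m (b=L-a=6):
  y_4 = (R_Ax³/6 - M_Ax²/2 - M₀(x-a)²/2)/EI  [x>a] with R_A=117/64, M_A=-39/16 = ((117/64)·(16/3)³/6 - (-39/16)·(16/3)²/2 - 13·((16/3)-2)²/2)/20000 = 13/30000 m
Superposition: y = Σ y_i = -1021313/182250000 m ≈ -0.005604 m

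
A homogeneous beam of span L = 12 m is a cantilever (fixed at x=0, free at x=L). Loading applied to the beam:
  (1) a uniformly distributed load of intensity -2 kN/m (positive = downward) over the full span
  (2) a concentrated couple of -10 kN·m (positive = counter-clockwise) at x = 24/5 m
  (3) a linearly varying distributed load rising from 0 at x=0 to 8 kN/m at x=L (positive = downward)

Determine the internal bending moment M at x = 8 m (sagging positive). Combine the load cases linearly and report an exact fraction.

M(8) = -368/9 kN·m

Load 1 — uniform load w=-2 kN/m over full span:
  M_1 = -w(L-x)²/2 = -(-2)·(12-8)²/2 = 16 kN·m
Load 2 — applied couple M₀=-10 kN·m at a=24/5 m (b=L-a=36/5):
  M_2 = 0  [x>a] = 0 kN·m
Load 3 — triangular load w₀=8 kN/m (0→w₀ over full span):
  M_3 = w₀Lx/2 - w₀L²/3 - w₀x³/(6L) = 8·12·8/2 - 8·12²/3 - 8·8³/(6·12) = -512/9 kN·m
Superposition: M = Σ M_i = -368/9 kN·m ≈ -40.888889 kN·m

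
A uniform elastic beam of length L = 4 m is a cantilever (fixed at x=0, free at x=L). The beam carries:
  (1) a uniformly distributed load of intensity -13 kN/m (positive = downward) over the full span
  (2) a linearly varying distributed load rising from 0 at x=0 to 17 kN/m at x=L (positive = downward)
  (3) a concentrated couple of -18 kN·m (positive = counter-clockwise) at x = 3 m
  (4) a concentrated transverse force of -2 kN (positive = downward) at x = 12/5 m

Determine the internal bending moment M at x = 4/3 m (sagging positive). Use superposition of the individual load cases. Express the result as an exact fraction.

Load 1 — uniform load w=-13 kN/m over full span:
  M_1 = -w(L-x)²/2 = -(-13)·(4-(4/3))²/2 = 416/9 kN·m
Load 2 — triangular load w₀=17 kN/m (0→w₀ over full span):
  M_2 = w₀Lx/2 - w₀L²/3 - w₀x³/(6L) = 17·4·(4/3)/2 - 17·4²/3 - 17·(4/3)³/(6·4) = -3808/81 kN·m
Load 3 — applied couple M₀=-18 kN·m at a=3 m (b=L-a=1):
  M_3 = M₀  [x≤a] = (-18) = -18 kN·m
Load 4 — point force P=-2 kN at a=12/5 m (b=L-a=8/5):
  M_4 = -P(a-x)  [x≤a] = -(-2)·((12/5)-(4/3)) = 32/15 kN·m
Superposition: M = Σ M_i = -6746/405 kN·m ≈ -16.656790 kN·m

M(4/3) = -6746/405 kN·m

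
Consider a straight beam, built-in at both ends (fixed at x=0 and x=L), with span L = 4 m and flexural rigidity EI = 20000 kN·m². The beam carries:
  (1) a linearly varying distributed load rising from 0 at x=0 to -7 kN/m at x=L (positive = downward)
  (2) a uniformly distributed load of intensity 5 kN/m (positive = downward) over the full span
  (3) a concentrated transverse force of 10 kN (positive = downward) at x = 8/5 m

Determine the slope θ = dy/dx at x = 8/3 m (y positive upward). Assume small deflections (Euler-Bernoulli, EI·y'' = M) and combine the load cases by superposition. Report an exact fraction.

Load 1 — triangular load w₀=-7 kN/m (0→w₀ over full span):
  θ_1 = -w₀(2x(L-x)(L-2x)(x+2L)+x²(L-x)²)/(120LEI) = -(-7)·(2·(8/3)·(4-(8/3))·(4-2·(8/3))·((8/3)+2·4)+(8/3)²·(4-(8/3))²)/(120·4·20000) = -49/759375 rad
Load 2 — uniform load w=5 kN/m over full span:
  θ_2 = -wx(L-x)(L-2x)/(12EI) = -5·(8/3)·(4-(8/3))·(4-2·(8/3))/(12·20000) = 1/10125 rad
Load 3 — point force P=10 kN at a=8/5 m (b=L-a=12/5):
  θ_3 = Pa²(L-x)(2bL-(3b+a)(L-x))/(2L³EI)  [x>a] = 10·(8/5)²·(4-(8/3))·(2·(12/5)·4-(3·(12/5)+(8/5))·(4-(8/3)))/(2·4³·20000) = 14/140625 rad
Superposition: θ = Σ θ_i = 508/3796875 rad ≈ 0.000134 rad

θ(8/3) = 508/3796875 rad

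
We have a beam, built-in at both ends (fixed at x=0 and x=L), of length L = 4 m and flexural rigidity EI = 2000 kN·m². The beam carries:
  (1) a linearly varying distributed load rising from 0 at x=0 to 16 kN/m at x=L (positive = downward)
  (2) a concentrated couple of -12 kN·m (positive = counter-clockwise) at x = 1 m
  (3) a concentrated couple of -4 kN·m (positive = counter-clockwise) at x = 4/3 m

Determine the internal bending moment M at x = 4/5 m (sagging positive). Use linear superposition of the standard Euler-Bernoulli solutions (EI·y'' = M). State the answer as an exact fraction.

M(4/5) = -10817/1500 kN·m

Load 1 — triangular load w₀=16 kN/m (0→w₀ over full span):
  M_1 = 3w₀Lx/20 - w₀L²/30 - w₀x³/(6L) = 3·16·4·(4/5)/20 - 16·4²/30 - 16·(4/5)³/(6·4) = -448/375 kN·m
Load 2 — applied couple M₀=-12 kN·m at a=1 m (b=L-a=3):
  M_2 = R_Ax - M_A  [x≤a] with R_A=-27/8, M_A=9/4 = (-27/8)·(4/5) - (9/4) = -99/20 kN·m
Load 3 — applied couple M₀=-4 kN·m at a=4/3 m (b=L-a=8/3):
  M_3 = R_Ax - M_A  [x≤a] with R_A=-4/3, M_A=0 = (-4/3)·(4/5) - 0 = -16/15 kN·m
Superposition: M = Σ M_i = -10817/1500 kN·m ≈ -7.211333 kN·m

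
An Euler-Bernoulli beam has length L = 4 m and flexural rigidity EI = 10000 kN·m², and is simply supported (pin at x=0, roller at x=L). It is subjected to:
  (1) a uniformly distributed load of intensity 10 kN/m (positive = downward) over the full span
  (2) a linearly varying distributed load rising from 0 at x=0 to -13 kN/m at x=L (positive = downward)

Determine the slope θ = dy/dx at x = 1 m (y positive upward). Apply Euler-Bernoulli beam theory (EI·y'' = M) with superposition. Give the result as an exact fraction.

θ(1) = -9149/14400000 rad

Load 1 — uniform load w=10 kN/m over full span:
  θ_1 = -w(L³-6Lx²+4x³)/(24EI) = -10·(4³-6·4·1²+4·1³)/(24·10000) = -11/6000 rad
Load 2 — triangular load w₀=-13 kN/m (0→w₀ over full span):
  θ_2 = -w₀(7L⁴-30L²x²+15x⁴)/(360LEI) = -(-13)·(7·4⁴-30·4²·1²+15·1⁴)/(360·4·10000) = 17251/14400000 rad
Superposition: θ = Σ θ_i = -9149/14400000 rad ≈ -0.000635 rad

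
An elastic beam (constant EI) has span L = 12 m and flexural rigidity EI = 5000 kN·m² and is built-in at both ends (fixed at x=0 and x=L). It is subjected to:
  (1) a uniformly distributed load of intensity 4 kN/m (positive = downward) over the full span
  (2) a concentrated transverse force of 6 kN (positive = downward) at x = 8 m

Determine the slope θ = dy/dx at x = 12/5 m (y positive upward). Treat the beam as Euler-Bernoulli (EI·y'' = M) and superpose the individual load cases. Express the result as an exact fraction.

θ(12/5) = -994/78125 rad

Load 1 — uniform load w=4 kN/m over full span:
  θ_1 = -wx(L-x)(L-2x)/(12EI) = -4·(12/5)·(12-(12/5))·(12-2·(12/5))/(12·5000) = -864/78125 rad
Load 2 — point force P=6 kN at a=8 m (b=L-a=4):
  θ_2 = -Pb²x(2aL-(3a+b)x)/(2L³EI)  [x≤a] = -6·4²·(12/5)·(2·8·12-(3·8+4)·(12/5))/(2·12³·5000) = -26/15625 rad
Superposition: θ = Σ θ_i = -994/78125 rad ≈ -0.012723 rad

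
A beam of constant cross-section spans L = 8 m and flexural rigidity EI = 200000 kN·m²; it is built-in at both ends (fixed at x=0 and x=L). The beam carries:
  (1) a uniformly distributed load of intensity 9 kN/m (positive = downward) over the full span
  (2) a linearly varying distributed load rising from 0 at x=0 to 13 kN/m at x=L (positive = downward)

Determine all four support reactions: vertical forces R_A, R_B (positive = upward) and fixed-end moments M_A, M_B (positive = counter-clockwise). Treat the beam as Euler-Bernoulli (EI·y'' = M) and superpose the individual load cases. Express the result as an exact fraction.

R_A = 258/5 kN, M_A = 1136/15 kN·m, R_B = 362/5 kN, M_B = -448/5 kN·m

Load 1 — uniform load w=9 kN/m over full span:
  R_A = wL/2 = 9·8/2 = 36 kN
  M_A = wL²/12 = 9·8²/12 = 48 kN·m
  R_B = wL/2 = 9·8/2 = 36 kN
  M_B = -wL²/12 = -9·8²/12 = -48 kN·m
Load 2 — triangular load w₀=13 kN/m (0→w₀ over full span):
  R_A = 3w₀L/20 = 3·13·8/20 = 78/5 kN
  M_A = w₀L²/30 = 13·8²/30 = 416/15 kN·m
  R_B = 7w₀L/20 = 7·13·8/20 = 182/5 kN
  M_B = -w₀L²/20 = -13·8²/20 = -208/5 kN·m
Superposition: R_A = 258/5 kN, M_A = 1136/15 kN·m, R_B = 362/5 kN, M_B = -448/5 kN·m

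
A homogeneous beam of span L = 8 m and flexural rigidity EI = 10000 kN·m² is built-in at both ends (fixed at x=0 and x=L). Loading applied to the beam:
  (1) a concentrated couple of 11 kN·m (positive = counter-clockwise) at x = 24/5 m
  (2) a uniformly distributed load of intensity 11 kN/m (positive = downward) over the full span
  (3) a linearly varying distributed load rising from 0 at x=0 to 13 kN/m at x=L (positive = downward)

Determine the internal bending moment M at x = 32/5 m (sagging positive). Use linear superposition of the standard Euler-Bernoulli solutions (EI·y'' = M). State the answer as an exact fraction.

Load 1 — applied couple M₀=11 kN·m at a=24/5 m (b=L-a=16/5):
  M_1 = R_Ax - M_A - M₀  [x>a] with R_A=99/50, M_A=88/25 = (99/50)·(32/5) - (88/25) - 11 = -231/125 kN·m
Load 2 — uniform load w=11 kN/m over full span:
  M_2 = wLx/2 - wL²/12 - wx²/2 = 11·8·(32/5)/2 - 11·8²/12 - 11·(32/5)²/2 = -176/75 kN·m
Load 3 — triangular load w₀=13 kN/m (0→w₀ over full span):
  M_3 = 3w₀Lx/20 - w₀L²/30 - w₀x³/(6L) = 3·13·8·(32/5)/20 - 13·8²/30 - 13·(32/5)³/(6·8) = 416/375 kN·m
Superposition: M = Σ M_i = -1157/375 kN·m ≈ -3.085333 kN·m

M(32/5) = -1157/375 kN·m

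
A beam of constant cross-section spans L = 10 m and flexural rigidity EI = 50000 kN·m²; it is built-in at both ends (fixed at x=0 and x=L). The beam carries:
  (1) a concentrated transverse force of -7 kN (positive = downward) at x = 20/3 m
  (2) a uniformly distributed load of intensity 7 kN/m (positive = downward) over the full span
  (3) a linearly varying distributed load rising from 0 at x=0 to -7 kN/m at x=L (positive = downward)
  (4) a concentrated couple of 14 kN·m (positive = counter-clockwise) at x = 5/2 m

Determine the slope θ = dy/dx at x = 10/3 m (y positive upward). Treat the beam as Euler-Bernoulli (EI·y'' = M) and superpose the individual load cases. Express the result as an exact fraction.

θ(10/3) = -77/540000 rad

Load 1 — point force P=-7 kN at a=20/3 m (b=L-a=10/3):
  θ_1 = -Pb²x(2aL-(3a+b)x)/(2L³EI)  [x≤a] = -(-7)·(10/3)²·(10/3)·(2·(20/3)·10-(3·(20/3)+(10/3))·(10/3))/(2·10³·50000) = 7/48600 rad
Load 2 — uniform load w=7 kN/m over full span:
  θ_2 = -wx(L-x)(L-2x)/(12EI) = -7·(10/3)·(10-(10/3))·(10-2·(10/3))/(12·50000) = -7/8100 rad
Load 3 — triangular load w₀=-7 kN/m (0→w₀ over full span):
  θ_3 = -w₀(2x(L-x)(L-2x)(x+2L)+x²(L-x)²)/(120LEI) = -(-7)·(2·(10/3)·(10-(10/3))·(10-2·(10/3))·((10/3)+2·10)+(10/3)²·(10-(10/3))²)/(120·10·50000) = 14/30375 rad
Load 4 — applied couple M₀=14 kN·m at a=5/2 m (b=L-a=15/2):
  θ_4 = (R_Ax²/2 - M_Ax - M₀(x-a))/EI  [x>a] with R_A=63/40, M_A=-21/8 = ((63/40)·(10/3)²/2 - (-21/8)·(10/3) - 14·((10/3)-(5/2)))/50000 = 7/60000 rad
Superposition: θ = Σ θ_i = -77/540000 rad ≈ -0.000143 rad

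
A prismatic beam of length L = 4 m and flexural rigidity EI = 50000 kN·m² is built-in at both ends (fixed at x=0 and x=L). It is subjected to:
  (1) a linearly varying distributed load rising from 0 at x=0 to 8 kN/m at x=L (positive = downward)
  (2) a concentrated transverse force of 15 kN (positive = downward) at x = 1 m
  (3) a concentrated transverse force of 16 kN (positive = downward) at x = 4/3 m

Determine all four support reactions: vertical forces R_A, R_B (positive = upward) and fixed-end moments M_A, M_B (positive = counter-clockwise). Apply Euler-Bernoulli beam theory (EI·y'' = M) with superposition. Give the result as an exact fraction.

Load 1 — triangular load w₀=8 kN/m (0→w₀ over full span):
  R_A = 3w₀L/20 = 3·8·4/20 = 24/5 kN
  M_A = w₀L²/30 = 8·4²/30 = 64/15 kN·m
  R_B = 7w₀L/20 = 7·8·4/20 = 56/5 kN
  M_B = -w₀L²/20 = -8·4²/20 = -32/5 kN·m
Load 2 — point force P=15 kN at a=1 m (b=L-a=3):
  R_A = Pb²(3a+b)/L³ = 15·3²·(3·1+3)/4³ = 405/32 kN
  M_A = Pab²/L² = 15·1·3²/4² = 135/16 kN·m
  R_B = Pa²(a+3b)/L³ = 15·1²·(1+3·3)/4³ = 75/32 kN
  M_B = -Pa²b/L² = -15·1²·3/4² = -45/16 kN·m
Load 3 — point force P=16 kN at a=4/3 m (b=L-a=8/3):
  R_A = Pb²(3a+b)/L³ = 16·(8/3)²·(3·(4/3)+(8/3))/4³ = 320/27 kN
  M_A = Pab²/L² = 16·(4/3)·(8/3)²/4² = 256/27 kN·m
  R_B = Pa²(a+3b)/L³ = 16·(4/3)²·((4/3)+3·(8/3))/4³ = 112/27 kN
  M_B = -Pa²b/L² = -16·(4/3)²·(8/3)/4² = -128/27 kN·m
Superposition: R_A = 126611/4320 kN, M_A = 47921/2160 kN·m, R_B = 76429/4320 kN, M_B = -30139/2160 kN·m

R_A = 126611/4320 kN, M_A = 47921/2160 kN·m, R_B = 76429/4320 kN, M_B = -30139/2160 kN·m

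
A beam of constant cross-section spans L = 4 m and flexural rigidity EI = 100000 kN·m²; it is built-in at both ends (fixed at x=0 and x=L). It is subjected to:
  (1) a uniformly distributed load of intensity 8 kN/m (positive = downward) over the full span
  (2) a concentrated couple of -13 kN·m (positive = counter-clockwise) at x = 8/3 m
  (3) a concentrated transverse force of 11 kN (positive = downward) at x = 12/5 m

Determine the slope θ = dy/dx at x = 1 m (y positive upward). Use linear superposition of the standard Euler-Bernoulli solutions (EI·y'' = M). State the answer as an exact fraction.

θ(1) = -3091/75000000 rad

Load 1 — uniform load w=8 kN/m over full span:
  θ_1 = -wx(L-x)(L-2x)/(12EI) = -8·1·(4-1)·(4-2·1)/(12·100000) = -1/25000 rad
Load 2 — applied couple M₀=-13 kN·m at a=8/3 m (b=L-a=4/3):
  θ_2 = (R_Ax²/2 - M_Ax)/EI  [x≤a] with R_A=-13/3, M_A=-13/3 = ((-13/3)·1²/2 - (-13/3)·1)/100000 = 13/600000 rad
Load 3 — point force P=11 kN at a=12/5 m (b=L-a=8/5):
  θ_3 = -Pb²x(2aL-(3a+b)x)/(2L³EI)  [x≤a] = -11·(8/5)²·1·(2·(12/5)·4-(3·(12/5)+(8/5))·1)/(2·4³·100000) = -143/6250000 rad
Superposition: θ = Σ θ_i = -3091/75000000 rad ≈ -0.000041 rad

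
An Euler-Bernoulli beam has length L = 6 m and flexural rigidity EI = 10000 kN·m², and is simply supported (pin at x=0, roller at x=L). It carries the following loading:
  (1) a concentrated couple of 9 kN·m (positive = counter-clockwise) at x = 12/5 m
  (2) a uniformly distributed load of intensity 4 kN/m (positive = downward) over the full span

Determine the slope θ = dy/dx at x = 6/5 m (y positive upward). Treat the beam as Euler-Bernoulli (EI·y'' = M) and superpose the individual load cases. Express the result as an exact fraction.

θ(6/5) = -3339/1250000 rad

Load 1 — applied couple M₀=9 kN·m at a=12/5 m (b=L-a=18/5):
  θ_1 = (M₀x²/(2L)+C₁)/EI  [x≤a] with C₁=M₀(3b²-L²)/(6L)=18/25 = (9·(6/5)²/(2·6)+(18/25))/10000 = 9/50000 rad
Load 2 — uniform load w=4 kN/m over full span:
  θ_2 = -w(L³-6Lx²+4x³)/(24EI) = -4·(6³-6·6·(6/5)²+4·(6/5)³)/(24·10000) = -891/312500 rad
Superposition: θ = Σ θ_i = -3339/1250000 rad ≈ -0.002671 rad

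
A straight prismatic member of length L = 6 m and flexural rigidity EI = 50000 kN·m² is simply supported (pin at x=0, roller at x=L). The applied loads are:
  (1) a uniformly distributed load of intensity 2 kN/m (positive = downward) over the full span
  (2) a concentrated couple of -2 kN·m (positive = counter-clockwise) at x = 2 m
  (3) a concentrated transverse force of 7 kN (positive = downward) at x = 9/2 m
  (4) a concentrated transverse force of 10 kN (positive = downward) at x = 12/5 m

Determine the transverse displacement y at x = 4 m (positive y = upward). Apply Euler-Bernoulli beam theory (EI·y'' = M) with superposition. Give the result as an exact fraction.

Load 1 — uniform load w=2 kN/m over full span:
  y_1 = -wx(L³-2Lx²+x³)/(24EI) = -2·4·(6³-2·6·4²+4³)/(24·50000) = -11/18750 m
Load 2 — applied couple M₀=-2 kN·m at a=2 m (b=L-a=4):
  y_2 = (M₀x³/(6L)-M₀(x-a)²/2+C₁x)/EI  [x>a] with C₁=M₀(3b²-L²)/(6L)=-2/3 = ((-2)·4³/(6·6)-(-2)·(4-2)²/2+(-2/3)·4)/50000 = -1/22500 m
Load 3 — point force P=7 kN at a=9/2 m (b=L-a=3/2):
  y_3 = -Pbx(L²-b²-x²)/(6LEI)  [x≤a] = -7·(3/2)·4·(6²-(3/2)²-4²)/(6·6·50000) = -497/1200000 m
Load 4 — point force P=10 kN at a=12/5 m (b=L-a=18/5):
  y_4 = -Pa(L-x)(2Lx-a²-x²)/(6LEI)  [x>a] = -10·(12/5)·(6-4)·(2·6·4-(12/5)²-4²)/(6·6·50000) = -164/234375 m
Superposition: y = Σ y_i = -157051/90000000 m ≈ -0.001745 m

y(4) = -157051/90000000 m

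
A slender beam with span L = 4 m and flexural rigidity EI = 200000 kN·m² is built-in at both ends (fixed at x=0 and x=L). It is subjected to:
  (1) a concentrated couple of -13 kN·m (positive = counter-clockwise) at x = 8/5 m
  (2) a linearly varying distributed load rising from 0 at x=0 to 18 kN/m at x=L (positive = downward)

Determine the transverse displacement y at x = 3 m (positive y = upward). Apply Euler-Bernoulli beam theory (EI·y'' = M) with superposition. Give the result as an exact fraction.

Load 1 — applied couple M₀=-13 kN·m at a=8/5 m (b=L-a=12/5):
  y_1 = (R_Ax³/6 - M_Ax²/2 - M₀(x-a)²/2)/EI  [x>a] with R_A=-117/25, M_A=-39/25 = ((-117/25)·3³/6 - (-39/25)·3²/2 - (-13)·(3-(8/5))²/2)/200000 = -13/2000000 m
Load 2 — triangular load w₀=18 kN/m (0→w₀ over full span):
  y_2 = -w₀x²(L-x)²(x+2L)/(120LEI) = -18·3²·(4-3)²·(3+2·4)/(120·4·200000) = -297/16000000 m
Superposition: y = Σ y_i = -401/16000000 m ≈ -0.000025 m

y(3) = -401/16000000 m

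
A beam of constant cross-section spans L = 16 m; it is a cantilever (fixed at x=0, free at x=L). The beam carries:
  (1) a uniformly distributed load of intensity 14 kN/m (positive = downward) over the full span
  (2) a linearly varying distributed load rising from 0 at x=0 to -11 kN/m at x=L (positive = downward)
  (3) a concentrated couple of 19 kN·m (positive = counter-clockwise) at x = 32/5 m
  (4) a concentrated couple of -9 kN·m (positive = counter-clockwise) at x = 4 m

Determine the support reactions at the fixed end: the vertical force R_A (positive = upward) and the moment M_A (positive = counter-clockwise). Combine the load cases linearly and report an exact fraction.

Load 1 — uniform load w=14 kN/m over full span:
  R_A = wL = 14·16 = 224 kN
  M_A = wL²/2 = 14·16²/2 = 1792 kN·m
Load 2 — triangular load w₀=-11 kN/m (0→w₀ over full span):
  R_A = w₀L/2 = (-11)·16/2 = -88 kN
  M_A = w₀L²/3 = (-11)·16²/3 = -2816/3 kN·m
Load 3 — applied couple M₀=19 kN·m at a=32/5 m (b=L-a=48/5):
  R_A = 0 kN
  M_A = -M₀ = -19 kN·m
Load 4 — applied couple M₀=-9 kN·m at a=4 m (b=L-a=12):
  R_A = 0 kN
  M_A = -M₀ = -(-9) = 9 kN·m
Superposition: R_A = 136 kN, M_A = 2530/3 kN·m

R_A = 136 kN, M_A = 2530/3 kN·m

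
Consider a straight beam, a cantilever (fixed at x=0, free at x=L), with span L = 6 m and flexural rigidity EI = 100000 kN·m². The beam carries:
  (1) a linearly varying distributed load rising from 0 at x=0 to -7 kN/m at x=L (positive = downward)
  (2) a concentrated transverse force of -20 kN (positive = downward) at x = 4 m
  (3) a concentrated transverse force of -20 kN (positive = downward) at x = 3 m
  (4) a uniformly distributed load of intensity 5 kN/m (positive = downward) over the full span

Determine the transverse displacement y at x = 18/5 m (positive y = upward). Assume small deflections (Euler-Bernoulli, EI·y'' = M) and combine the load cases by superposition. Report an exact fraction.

Load 1 — triangular load w₀=-7 kN/m (0→w₀ over full span):
  y_1 = (w₀Lx³/12-w₀L²x²/6-w₀x⁵/(120L))/EI = ((-7)·6·(18/5)³/12-(-7)·6²·(18/5)²/6-(-7)·(18/5)⁵/(120·6))/100000 = 3022677/781250000 m
Load 2 — point force P=-20 kN at a=4 m (b=L-a=2):
  y_2 = -Px²(3a-x)/(6EI)  [x≤a] = -(-20)·(18/5)²·(3·4-(18/5))/(6·100000) = 567/156250 m
Load 3 — point force P=-20 kN at a=3 m (b=L-a=3):
  y_3 = -Pa²(3x-a)/(6EI)  [x>a] = -(-20)·3²·(3·(18/5)-3)/(6·100000) = 117/50000 m
Load 4 — uniform load w=5 kN/m over full span:
  y_4 = -wx²(x²-4Lx+6L²)/(24EI) = -5·(18/5)²·((18/5)²-4·6·(18/5)+6·6²)/(24·100000) = -24057/6250000 m
Superposition: y = Σ y_i = 4678677/781250000 m ≈ 0.005989 m

y(18/5) = 4678677/781250000 m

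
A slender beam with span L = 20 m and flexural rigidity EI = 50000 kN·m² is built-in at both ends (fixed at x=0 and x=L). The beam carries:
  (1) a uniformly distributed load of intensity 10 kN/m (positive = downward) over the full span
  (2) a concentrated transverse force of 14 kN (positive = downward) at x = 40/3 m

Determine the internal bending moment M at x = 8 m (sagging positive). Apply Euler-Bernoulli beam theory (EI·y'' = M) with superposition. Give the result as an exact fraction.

Load 1 — uniform load w=10 kN/m over full span:
  M_1 = wLx/2 - wL²/12 - wx²/2 = 10·20·8/2 - 10·20²/12 - 10·8²/2 = 440/3 kN·m
Load 2 — point force P=14 kN at a=40/3 m (b=L-a=20/3):
  M_2 = Pb²(3a+b)x/L³ - Pab²/L²  [x≤a] = 14·(20/3)²·(3·(40/3)+(20/3))·8/20³ - 14·(40/3)·(20/3)²/20² = 224/27 kN·m
Superposition: M = Σ M_i = 4184/27 kN·m ≈ 154.962963 kN·m

M(8) = 4184/27 kN·m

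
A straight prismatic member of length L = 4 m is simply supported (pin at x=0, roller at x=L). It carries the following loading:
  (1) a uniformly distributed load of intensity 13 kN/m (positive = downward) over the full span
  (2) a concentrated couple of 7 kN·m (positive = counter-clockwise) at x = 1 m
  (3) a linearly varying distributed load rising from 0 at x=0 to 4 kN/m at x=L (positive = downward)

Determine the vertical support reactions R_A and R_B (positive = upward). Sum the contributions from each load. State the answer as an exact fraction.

R_A = 365/12 kN, R_B = 355/12 kN

Load 1 — uniform load w=13 kN/m over full span:
  R_A = wL/2 = 13·4/2 = 26 kN
  R_B = wL/2 = 13·4/2 = 26 kN
Load 2 — applied couple M₀=7 kN·m at a=1 m (b=L-a=3):
  R_A = M₀/L = 7/4 kN
  R_B = -M₀/L = -7/4 kN
Load 3 — triangular load w₀=4 kN/m (0→w₀ over full span):
  R_A = w₀L/6 = 4·4/6 = 8/3 kN
  R_B = w₀L/3 = 4·4/3 = 16/3 kN
Superposition: R_A = 365/12 kN, R_B = 355/12 kN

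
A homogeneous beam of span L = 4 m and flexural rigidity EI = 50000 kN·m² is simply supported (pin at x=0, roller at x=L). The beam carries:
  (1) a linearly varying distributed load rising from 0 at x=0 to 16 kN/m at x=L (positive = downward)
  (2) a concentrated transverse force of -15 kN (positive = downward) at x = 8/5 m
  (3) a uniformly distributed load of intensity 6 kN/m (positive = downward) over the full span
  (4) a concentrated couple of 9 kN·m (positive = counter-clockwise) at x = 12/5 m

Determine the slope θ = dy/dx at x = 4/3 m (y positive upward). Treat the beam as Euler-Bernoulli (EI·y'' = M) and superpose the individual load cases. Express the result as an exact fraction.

θ(4/3) = -18863/75937500 rad

Load 1 — triangular load w₀=16 kN/m (0→w₀ over full span):
  θ_1 = -w₀(7L⁴-30L²x²+15x⁴)/(360LEI) = -16·(7·4⁴-30·4²·(4/3)²+15·(4/3)⁴)/(360·4·50000) = -832/3796875 rad
Load 2 — point force P=-15 kN at a=8/5 m (b=L-a=12/5):
  θ_2 = -Pb(L²-b²-3x²)/(6LEI)  [x≤a] = -(-15)·(12/5)·(4²-(12/5)²-3·(4/3)²)/(6·4·50000) = 23/156250 rad
Load 3 — uniform load w=6 kN/m over full span:
  θ_3 = -w(L³-6Lx²+4x³)/(24EI) = -6·(4³-6·4·(4/3)²+4·(4/3)³)/(24·50000) = -13/84375 rad
Load 4 — applied couple M₀=9 kN·m at a=12/5 m (b=L-a=8/5):
  θ_4 = (M₀x²/(2L)+C₁)/EI  [x≤a] with C₁=M₀(3b²-L²)/(6L)=-78/25 = (9·(4/3)²/(2·4)+(-78/25))/50000 = -7/312500 rad
Superposition: θ = Σ θ_i = -18863/75937500 rad ≈ -0.000248 rad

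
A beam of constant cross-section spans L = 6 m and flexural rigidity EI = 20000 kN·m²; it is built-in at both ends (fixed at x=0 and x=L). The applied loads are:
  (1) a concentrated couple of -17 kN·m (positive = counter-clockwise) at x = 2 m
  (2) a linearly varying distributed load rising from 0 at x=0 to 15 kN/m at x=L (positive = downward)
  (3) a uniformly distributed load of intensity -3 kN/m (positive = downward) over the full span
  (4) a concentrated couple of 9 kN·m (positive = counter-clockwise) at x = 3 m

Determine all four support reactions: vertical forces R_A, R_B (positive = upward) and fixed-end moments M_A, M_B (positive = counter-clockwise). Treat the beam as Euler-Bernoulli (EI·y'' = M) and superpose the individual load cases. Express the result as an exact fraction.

R_A = 107/36 kN, M_A = 45/4 kN·m, R_B = 865/36 kN, M_B = -257/12 kN·m

Load 1 — applied couple M₀=-17 kN·m at a=2 m (b=L-a=4):
  R_A = 6M₀ab/L³ = 6·(-17)·2·4/6³ = -34/9 kN
  M_A = M₀b(2a-b)/L² = (-17)·4·(2·2-4)/6² = 0 kN·m
  R_B = -6M₀ab/L³ = -6·(-17)·2·4/6³ = 34/9 kN
  M_B = M₀a(2b-a)/L² = (-17)·2·(2·4-2)/6² = -17/3 kN·m
Load 2 — triangular load w₀=15 kN/m (0→w₀ over full span):
  R_A = 3w₀L/20 = 3·15·6/20 = 27/2 kN
  M_A = w₀L²/30 = 15·6²/30 = 18 kN·m
  R_B = 7w₀L/20 = 7·15·6/20 = 63/2 kN
  M_B = -w₀L²/20 = -15·6²/20 = -27 kN·m
Load 3 — uniform load w=-3 kN/m over full span:
  R_A = wL/2 = (-3)·6/2 = -9 kN
  M_A = wL²/12 = (-3)·6²/12 = -9 kN·m
  R_B = wL/2 = (-3)·6/2 = -9 kN
  M_B = -wL²/12 = -(-3)·6²/12 = 9 kN·m
Load 4 — applied couple M₀=9 kN·m at a=3 m (b=L-a=3):
  R_A = 6M₀ab/L³ = 6·9·3·3/6³ = 9/4 kN
  M_A = M₀b(2a-b)/L² = 9·3·(2·3-3)/6² = 9/4 kN·m
  R_B = -6M₀ab/L³ = -6·9·3·3/6³ = -9/4 kN
  M_B = M₀a(2b-a)/L² = 9·3·(2·3-3)/6² = 9/4 kN·m
Superposition: R_A = 107/36 kN, M_A = 45/4 kN·m, R_B = 865/36 kN, M_B = -257/12 kN·m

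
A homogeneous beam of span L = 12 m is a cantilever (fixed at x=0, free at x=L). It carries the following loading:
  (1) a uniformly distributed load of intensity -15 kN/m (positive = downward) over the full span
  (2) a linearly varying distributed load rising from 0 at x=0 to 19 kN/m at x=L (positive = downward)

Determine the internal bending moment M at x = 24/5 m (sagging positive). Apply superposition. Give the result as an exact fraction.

M(24/5) = -648/125 kN·m

Load 1 — uniform load w=-15 kN/m over full span:
  M_1 = -w(L-x)²/2 = -(-15)·(12-(24/5))²/2 = 1944/5 kN·m
Load 2 — triangular load w₀=19 kN/m (0→w₀ over full span):
  M_2 = w₀Lx/2 - w₀L²/3 - w₀x³/(6L) = 19·12·(24/5)/2 - 19·12²/3 - 19·(24/5)³/(6·12) = -49248/125 kN·m
Superposition: M = Σ M_i = -648/125 kN·m ≈ -5.184000 kN·m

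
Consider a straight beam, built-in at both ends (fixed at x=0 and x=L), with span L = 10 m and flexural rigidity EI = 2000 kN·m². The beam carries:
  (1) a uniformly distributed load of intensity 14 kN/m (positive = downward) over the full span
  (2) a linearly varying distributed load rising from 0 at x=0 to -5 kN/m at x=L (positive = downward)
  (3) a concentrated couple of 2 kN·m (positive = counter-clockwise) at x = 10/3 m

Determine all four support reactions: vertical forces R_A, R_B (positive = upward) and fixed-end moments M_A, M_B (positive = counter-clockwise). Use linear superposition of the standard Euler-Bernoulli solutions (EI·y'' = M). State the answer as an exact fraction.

R_A = 1883/30 kN, M_A = 100 kN·m, R_B = 1567/30 kN, M_B = -91 kN·m

Load 1 — uniform load w=14 kN/m over full span:
  R_A = wL/2 = 14·10/2 = 70 kN
  M_A = wL²/12 = 14·10²/12 = 350/3 kN·m
  R_B = wL/2 = 14·10/2 = 70 kN
  M_B = -wL²/12 = -14·10²/12 = -350/3 kN·m
Load 2 — triangular load w₀=-5 kN/m (0→w₀ over full span):
  R_A = 3w₀L/20 = 3·(-5)·10/20 = -15/2 kN
  M_A = w₀L²/30 = (-5)·10²/30 = -50/3 kN·m
  R_B = 7w₀L/20 = 7·(-5)·10/20 = -35/2 kN
  M_B = -w₀L²/20 = -(-5)·10²/20 = 25 kN·m
Load 3 — applied couple M₀=2 kN·m at a=10/3 m (b=L-a=20/3):
  R_A = 6M₀ab/L³ = 6·2·(10/3)·(20/3)/10³ = 4/15 kN
  M_A = M₀b(2a-b)/L² = 2·(20/3)·(2·(10/3)-(20/3))/10² = 0 kN·m
  R_B = -6M₀ab/L³ = -6·2·(10/3)·(20/3)/10³ = -4/15 kN
  M_B = M₀a(2b-a)/L² = 2·(10/3)·(2·(20/3)-(10/3))/10² = 2/3 kN·m
Superposition: R_A = 1883/30 kN, M_A = 100 kN·m, R_B = 1567/30 kN, M_B = -91 kN·m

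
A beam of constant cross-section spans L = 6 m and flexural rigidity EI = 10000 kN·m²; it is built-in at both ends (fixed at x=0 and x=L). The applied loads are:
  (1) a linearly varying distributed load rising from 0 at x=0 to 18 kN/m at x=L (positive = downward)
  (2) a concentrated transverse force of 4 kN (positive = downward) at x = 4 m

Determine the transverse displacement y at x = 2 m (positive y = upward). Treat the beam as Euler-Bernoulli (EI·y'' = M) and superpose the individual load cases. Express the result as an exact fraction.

Load 1 — triangular load w₀=18 kN/m (0→w₀ over full span):
  y_1 = -w₀x²(L-x)²(x+2L)/(120LEI) = -18·2²·(6-2)²·(2+2·6)/(120·6·10000) = -7/3125 m
Load 2 — point force P=4 kN at a=4 m (b=L-a=2):
  y_2 = -Pb²x²(3aL-(3a+b)x)/(6L³EI)  [x≤a] = -4·2²·2²·(3·4·6-(3·4+2)·2)/(6·6³·10000) = -11/50625 m
Superposition: y = Σ y_i = -622/253125 m ≈ -0.002457 m

y(2) = -622/253125 m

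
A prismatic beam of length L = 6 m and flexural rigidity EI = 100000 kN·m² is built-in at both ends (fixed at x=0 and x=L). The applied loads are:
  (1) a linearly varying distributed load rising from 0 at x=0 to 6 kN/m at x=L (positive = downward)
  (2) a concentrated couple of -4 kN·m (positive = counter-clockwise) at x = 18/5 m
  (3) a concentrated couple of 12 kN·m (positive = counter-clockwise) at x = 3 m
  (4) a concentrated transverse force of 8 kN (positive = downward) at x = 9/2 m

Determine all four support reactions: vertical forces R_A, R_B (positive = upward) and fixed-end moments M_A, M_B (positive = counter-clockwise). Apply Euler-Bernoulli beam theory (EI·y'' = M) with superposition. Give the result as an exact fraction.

Load 1 — triangular load w₀=6 kN/m (0→w₀ over full span):
  R_A = 3w₀L/20 = 3·6·6/20 = 27/5 kN
  M_A = w₀L²/30 = 6·6²/30 = 36/5 kN·m
  R_B = 7w₀L/20 = 7·6·6/20 = 63/5 kN
  M_B = -w₀L²/20 = -6·6²/20 = -54/5 kN·m
Load 2 — applied couple M₀=-4 kN·m at a=18/5 m (b=L-a=12/5):
  R_A = 6M₀ab/L³ = 6·(-4)·(18/5)·(12/5)/6³ = -24/25 kN
  M_A = M₀b(2a-b)/L² = (-4)·(12/5)·(2·(18/5)-(12/5))/6² = -32/25 kN·m
  R_B = -6M₀ab/L³ = -6·(-4)·(18/5)·(12/5)/6³ = 24/25 kN
  M_B = M₀a(2b-a)/L² = (-4)·(18/5)·(2·(12/5)-(18/5))/6² = -12/25 kN·m
Load 3 — applied couple M₀=12 kN·m at a=3 m (b=L-a=3):
  R_A = 6M₀ab/L³ = 6·12·3·3/6³ = 3 kN
  M_A = M₀b(2a-b)/L² = 12·3·(2·3-3)/6² = 3 kN·m
  R_B = -6M₀ab/L³ = -6·12·3·3/6³ = -3 kN
  M_B = M₀a(2b-a)/L² = 12·3·(2·3-3)/6² = 3 kN·m
Load 4 — point force P=8 kN at a=9/2 m (b=L-a=3/2):
  R_A = Pb²(3a+b)/L³ = 8·(3/2)²·(3·(9/2)+(3/2))/6³ = 5/4 kN
  M_A = Pab²/L² = 8·(9/2)·(3/2)²/6² = 9/4 kN·m
  R_B = Pa²(a+3b)/L³ = 8·(9/2)²·((9/2)+3·(3/2))/6³ = 27/4 kN
  M_B = -Pa²b/L² = -8·(9/2)²·(3/2)/6² = -27/4 kN·m
Superposition: R_A = 869/100 kN, M_A = 1117/100 kN·m, R_B = 1731/100 kN, M_B = -1503/100 kN·m

R_A = 869/100 kN, M_A = 1117/100 kN·m, R_B = 1731/100 kN, M_B = -1503/100 kN·m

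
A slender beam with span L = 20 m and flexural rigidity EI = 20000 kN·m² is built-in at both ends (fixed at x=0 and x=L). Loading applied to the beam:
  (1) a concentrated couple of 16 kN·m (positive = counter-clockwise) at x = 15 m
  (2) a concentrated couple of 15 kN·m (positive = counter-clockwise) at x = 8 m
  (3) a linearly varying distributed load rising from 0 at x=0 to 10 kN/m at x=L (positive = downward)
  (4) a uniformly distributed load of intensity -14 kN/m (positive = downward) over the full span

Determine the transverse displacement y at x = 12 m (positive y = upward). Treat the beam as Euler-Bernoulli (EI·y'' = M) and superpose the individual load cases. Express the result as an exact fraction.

Load 1 — applied couple M₀=16 kN·m at a=15 m (b=L-a=5):
  y_1 = (R_Ax³/6 - M_Ax²/2)/EI  [x≤a] with R_A=9/10, M_A=5 = ((9/10)·12³/6 - 5·12²/2)/20000 = -63/12500 m
Load 2 — applied couple M₀=15 kN·m at a=8 m (b=L-a=12):
  y_2 = (R_Ax³/6 - M_Ax²/2 - M₀(x-a)²/2)/EI  [x>a] with R_A=27/25, M_A=9/5 = ((27/25)·12³/6 - (9/5)·12²/2 - 15·(12-8)²/2)/20000 = 48/15625 m
Load 3 — triangular load w₀=10 kN/m (0→w₀ over full span):
  y_3 = -w₀x²(L-x)²(x+2L)/(120LEI) = -10·12²·(20-12)²·(12+2·20)/(120·20·20000) = -312/3125 m
Load 4 — uniform load w=-14 kN/m over full span:
  y_4 = -wx²(L-x)²/(24EI) = -(-14)·12²·(20-12)²/(24·20000) = 168/625 m
Superposition: y = Σ y_i = 10437/62500 m ≈ 0.166992 m

y(12) = 10437/62500 m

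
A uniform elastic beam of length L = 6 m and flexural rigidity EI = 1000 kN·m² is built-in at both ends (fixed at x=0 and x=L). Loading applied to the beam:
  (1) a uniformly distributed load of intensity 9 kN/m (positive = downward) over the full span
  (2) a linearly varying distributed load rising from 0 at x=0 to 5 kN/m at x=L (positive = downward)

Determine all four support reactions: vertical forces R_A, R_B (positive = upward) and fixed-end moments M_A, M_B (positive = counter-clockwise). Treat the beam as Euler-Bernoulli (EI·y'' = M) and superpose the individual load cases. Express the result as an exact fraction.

Load 1 — uniform load w=9 kN/m over full span:
  R_A = wL/2 = 9·6/2 = 27 kN
  M_A = wL²/12 = 9·6²/12 = 27 kN·m
  R_B = wL/2 = 9·6/2 = 27 kN
  M_B = -wL²/12 = -9·6²/12 = -27 kN·m
Load 2 — triangular load w₀=5 kN/m (0→w₀ over full span):
  R_A = 3w₀L/20 = 3·5·6/20 = 9/2 kN
  M_A = w₀L²/30 = 5·6²/30 = 6 kN·m
  R_B = 7w₀L/20 = 7·5·6/20 = 21/2 kN
  M_B = -w₀L²/20 = -5·6²/20 = -9 kN·m
Superposition: R_A = 63/2 kN, M_A = 33 kN·m, R_B = 75/2 kN, M_B = -36 kN·m

R_A = 63/2 kN, M_A = 33 kN·m, R_B = 75/2 kN, M_B = -36 kN·m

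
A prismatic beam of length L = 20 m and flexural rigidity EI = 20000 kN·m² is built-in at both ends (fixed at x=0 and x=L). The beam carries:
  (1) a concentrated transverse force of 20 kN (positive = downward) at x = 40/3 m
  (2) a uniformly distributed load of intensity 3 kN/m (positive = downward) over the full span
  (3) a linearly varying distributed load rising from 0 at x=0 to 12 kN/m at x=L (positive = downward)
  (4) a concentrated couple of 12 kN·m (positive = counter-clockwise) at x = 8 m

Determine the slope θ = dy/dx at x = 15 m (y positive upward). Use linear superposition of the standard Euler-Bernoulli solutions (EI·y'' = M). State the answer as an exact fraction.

θ(15) = 242851/7200000 rad

Load 1 — point force P=20 kN at a=40/3 m (b=L-a=20/3):
  θ_1 = Pa²(L-x)(2bL-(3b+a)(L-x))/(2L³EI)  [x>a] = 20·(40/3)²·(20-15)·(2·(20/3)·20-(3·(20/3)+(40/3))·(20-15))/(2·20³·20000) = 1/180 rad
Load 2 — uniform load w=3 kN/m over full span:
  θ_2 = -wx(L-x)(L-2x)/(12EI) = -3·15·(20-15)·(20-2·15)/(12·20000) = 3/320 rad
Load 3 — triangular load w₀=12 kN/m (0→w₀ over full span):
  θ_3 = -w₀(2x(L-x)(L-2x)(x+2L)+x²(L-x)²)/(120LEI) = -12·(2·15·(20-15)·(20-2·15)·(15+2·20)+15²·(20-15)²)/(120·20·20000) = 123/6400 rad
Load 4 — applied couple M₀=12 kN·m at a=8 m (b=L-a=12):
  θ_4 = (R_Ax²/2 - M_Ax - M₀(x-a))/EI  [x>a] with R_A=108/125, M_A=36/25 = ((108/125)·15²/2 - (36/25)·15 - 12·(15-8))/20000 = -21/50000 rad
Superposition: θ = Σ θ_i = 242851/7200000 rad ≈ 0.033729 rad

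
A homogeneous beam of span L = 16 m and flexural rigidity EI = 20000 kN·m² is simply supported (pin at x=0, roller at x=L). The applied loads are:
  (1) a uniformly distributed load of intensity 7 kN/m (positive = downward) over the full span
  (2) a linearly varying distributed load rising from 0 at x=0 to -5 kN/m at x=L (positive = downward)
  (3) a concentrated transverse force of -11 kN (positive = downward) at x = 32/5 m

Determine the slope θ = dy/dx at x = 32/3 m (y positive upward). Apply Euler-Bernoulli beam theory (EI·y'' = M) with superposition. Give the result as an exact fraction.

Load 1 — uniform load w=7 kN/m over full span:
  θ_1 = -w(L³-6Lx²+4x³)/(24EI) = -7·(16³-6·16·(32/3)²+4·(32/3)³)/(24·20000) = 1456/50625 rad
Load 2 — triangular load w₀=-5 kN/m (0→w₀ over full span):
  θ_2 = -w₀(7L⁴-30L²x²+15x⁴)/(360LEI) = -(-5)·(7·16⁴-30·16²·(32/3)²+15·(32/3)⁴)/(360·16·20000) = -1456/151875 rad
Load 3 — point force P=-11 kN at a=32/5 m (b=L-a=48/5):
  θ_3 = -Pa(2L²-6Lx+3x²+a²)/(6LEI)  [x>a] = -(-11)·(32/5)·(2·16²-6·16·(32/3)+3·(32/3)²+(32/5)²)/(6·16·20000) = -3344/703125 rad
Superposition: θ = Σ θ_i = 273712/18984375 rad ≈ 0.014418 rad

θ(32/3) = 273712/18984375 rad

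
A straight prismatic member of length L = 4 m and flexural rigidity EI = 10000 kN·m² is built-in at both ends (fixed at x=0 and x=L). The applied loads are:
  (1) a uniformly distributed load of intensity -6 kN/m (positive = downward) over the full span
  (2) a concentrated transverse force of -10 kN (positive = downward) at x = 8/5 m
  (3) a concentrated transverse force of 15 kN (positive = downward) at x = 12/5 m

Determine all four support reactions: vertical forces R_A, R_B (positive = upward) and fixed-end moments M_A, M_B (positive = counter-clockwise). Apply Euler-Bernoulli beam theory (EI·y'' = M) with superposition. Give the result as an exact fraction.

Load 1 — uniform load w=-6 kN/m over full span:
  R_A = wL/2 = (-6)·4/2 = -12 kN
  M_A = wL²/12 = (-6)·4²/12 = -8 kN·m
  R_B = wL/2 = (-6)·4/2 = -12 kN
  M_B = -wL²/12 = -(-6)·4²/12 = 8 kN·m
Load 2 — point force P=-10 kN at a=8/5 m (b=L-a=12/5):
  R_A = Pb²(3a+b)/L³ = (-10)·(12/5)²·(3·(8/5)+(12/5))/4³ = -162/25 kN
  M_A = Pab²/L² = (-10)·(8/5)·(12/5)²/4² = -144/25 kN·m
  R_B = Pa²(a+3b)/L³ = (-10)·(8/5)²·((8/5)+3·(12/5))/4³ = -88/25 kN
  M_B = -Pa²b/L² = -(-10)·(8/5)²·(12/5)/4² = 96/25 kN·m
Load 3 — point force P=15 kN at a=12/5 m (b=L-a=8/5):
  R_A = Pb²(3a+b)/L³ = 15·(8/5)²·(3·(12/5)+(8/5))/4³ = 132/25 kN
  M_A = Pab²/L² = 15·(12/5)·(8/5)²/4² = 144/25 kN·m
  R_B = Pa²(a+3b)/L³ = 15·(12/5)²·((12/5)+3·(8/5))/4³ = 243/25 kN
  M_B = -Pa²b/L² = -15·(12/5)²·(8/5)/4² = -216/25 kN·m
Superposition: R_A = -66/5 kN, M_A = -8 kN·m, R_B = -29/5 kN, M_B = 16/5 kN·m

R_A = -66/5 kN, M_A = -8 kN·m, R_B = -29/5 kN, M_B = 16/5 kN·m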